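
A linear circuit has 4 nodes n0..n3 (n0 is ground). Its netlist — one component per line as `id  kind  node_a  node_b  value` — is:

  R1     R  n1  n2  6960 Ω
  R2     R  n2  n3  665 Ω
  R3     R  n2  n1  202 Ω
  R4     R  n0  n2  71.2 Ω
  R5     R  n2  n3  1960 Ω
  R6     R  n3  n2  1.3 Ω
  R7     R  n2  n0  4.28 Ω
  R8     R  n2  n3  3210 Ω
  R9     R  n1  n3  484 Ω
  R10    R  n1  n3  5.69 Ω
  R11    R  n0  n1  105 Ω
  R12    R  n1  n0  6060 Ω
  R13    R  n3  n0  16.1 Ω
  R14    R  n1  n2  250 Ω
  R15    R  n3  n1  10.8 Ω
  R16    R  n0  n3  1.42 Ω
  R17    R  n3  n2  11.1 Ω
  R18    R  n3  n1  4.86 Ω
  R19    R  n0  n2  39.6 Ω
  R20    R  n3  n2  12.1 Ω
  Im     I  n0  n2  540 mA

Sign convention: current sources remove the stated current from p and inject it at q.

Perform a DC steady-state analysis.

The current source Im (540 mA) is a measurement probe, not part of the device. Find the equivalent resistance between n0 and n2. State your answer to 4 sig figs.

Apply KCL at each of the 3 non-ground nodes and solve the resulting linear system.
Node n1: branches {R1, R3, R9, R10, R11, R12, R14, R15, R18} → V_1 = 0.4229
Node n2: branches {R1, R2, R3, R4, R5, R6, R7, R8, R14, R17, R19, R20, Im} → V_2 = 0.7706
Node n3: branches {R2, R5, R6, R8, R9, R10, R13, R15, R16, R17, R18, R20} → V_3 = 0.4248

R_eq = 1.427 Ω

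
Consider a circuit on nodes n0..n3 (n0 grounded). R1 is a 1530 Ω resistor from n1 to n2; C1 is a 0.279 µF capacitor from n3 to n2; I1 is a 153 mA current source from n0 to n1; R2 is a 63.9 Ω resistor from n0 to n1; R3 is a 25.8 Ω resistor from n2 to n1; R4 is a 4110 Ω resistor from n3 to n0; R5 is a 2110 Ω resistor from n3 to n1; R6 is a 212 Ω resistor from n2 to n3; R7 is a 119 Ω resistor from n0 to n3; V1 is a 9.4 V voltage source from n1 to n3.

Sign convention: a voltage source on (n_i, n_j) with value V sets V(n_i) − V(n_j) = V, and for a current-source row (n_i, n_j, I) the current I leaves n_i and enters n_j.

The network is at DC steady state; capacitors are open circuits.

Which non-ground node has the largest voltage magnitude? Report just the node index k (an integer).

Apply KCL at each of the 3 non-ground nodes and solve the resulting linear system.
Node n1: branches {R1, I1, R2, R3, R5, V1} → V_1 = 9.643
Node n2: branches {R1, C1, R3, R6} → V_2 = 8.638
Node n3: branches {C1, R4, R5, R6, R7, V1} → V_3 = 0.2426
Source currents: i(V1)=-0.04196

1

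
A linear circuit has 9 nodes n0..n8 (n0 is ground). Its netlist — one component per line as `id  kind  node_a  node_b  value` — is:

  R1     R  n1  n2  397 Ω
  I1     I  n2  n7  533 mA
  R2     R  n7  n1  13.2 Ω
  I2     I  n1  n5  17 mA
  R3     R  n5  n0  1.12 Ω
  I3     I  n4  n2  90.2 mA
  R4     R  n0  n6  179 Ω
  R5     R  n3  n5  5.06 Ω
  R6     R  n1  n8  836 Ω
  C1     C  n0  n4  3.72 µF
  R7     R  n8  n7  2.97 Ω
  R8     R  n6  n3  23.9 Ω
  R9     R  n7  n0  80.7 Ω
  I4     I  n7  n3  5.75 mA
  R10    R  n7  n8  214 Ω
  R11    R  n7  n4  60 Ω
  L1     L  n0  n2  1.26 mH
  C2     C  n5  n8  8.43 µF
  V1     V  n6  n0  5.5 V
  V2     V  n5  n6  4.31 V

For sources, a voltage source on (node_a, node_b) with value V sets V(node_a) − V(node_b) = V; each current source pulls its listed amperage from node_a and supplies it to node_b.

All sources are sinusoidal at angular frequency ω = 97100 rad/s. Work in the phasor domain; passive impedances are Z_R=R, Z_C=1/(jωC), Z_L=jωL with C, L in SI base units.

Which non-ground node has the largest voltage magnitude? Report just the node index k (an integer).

Apply KCL at each of the 8 non-ground nodes and solve the resulting linear system.
Node n1: branches {R1, R2, I2, R6} → V_1 = 9.163-1.960j
Node n2: branches {R1, I1, I3, L1} → V_2 = -13.90-47.07j
Node n3: branches {R5, R8, I4} → V_3 = 9.081+0.000j
Node n4: branches {I3, C1, R11} → V_4 = -0.01240-0.2190j
Node n5: branches {I2, R3, R5, C2, V2} → V_5 = 9.810+0.000j
Node n6: branches {R4, R8, V1, V2} → V_6 = 5.500+0.000j
Node n7: branches {I1, R2, R7, R9, I4, R10, R11} → V_7 = 10.15-0.4878j
Node n8: branches {R6, R7, R10, C2} → V_8 = 9.684-0.1919j
Source currents: i(V1)=-8.610-0.1031j, i(V2)=-8.729-0.1031j

2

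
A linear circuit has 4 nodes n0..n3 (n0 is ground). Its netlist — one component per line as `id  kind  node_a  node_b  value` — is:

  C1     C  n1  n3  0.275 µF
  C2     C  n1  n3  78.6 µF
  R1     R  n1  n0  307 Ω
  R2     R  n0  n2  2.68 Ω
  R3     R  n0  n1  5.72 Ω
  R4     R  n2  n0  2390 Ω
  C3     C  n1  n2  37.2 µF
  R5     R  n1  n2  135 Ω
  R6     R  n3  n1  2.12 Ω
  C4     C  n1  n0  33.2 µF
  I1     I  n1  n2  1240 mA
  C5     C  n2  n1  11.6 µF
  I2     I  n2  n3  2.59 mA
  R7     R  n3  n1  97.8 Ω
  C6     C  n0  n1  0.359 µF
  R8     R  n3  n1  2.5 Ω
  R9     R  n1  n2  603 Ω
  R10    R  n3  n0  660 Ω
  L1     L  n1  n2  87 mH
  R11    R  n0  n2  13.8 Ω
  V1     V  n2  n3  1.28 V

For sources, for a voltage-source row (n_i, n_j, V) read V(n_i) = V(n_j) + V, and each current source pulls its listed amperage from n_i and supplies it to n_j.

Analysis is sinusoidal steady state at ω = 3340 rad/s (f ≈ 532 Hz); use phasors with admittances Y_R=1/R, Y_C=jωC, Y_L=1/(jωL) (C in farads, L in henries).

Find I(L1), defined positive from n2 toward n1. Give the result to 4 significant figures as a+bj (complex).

Element admittances at ω=3340 rad/s:
  Y(C1) = 0.000+0.0009185j S between n1,n3
  Y(C2) = 0.000+0.2625j S between n1,n3
  Y(R1) = 0.003257+0.000j S between n1,n0
  Y(R2) = 0.3731+0.000j S between n0,n2
  Y(R3) = 0.1748+0.000j S between n0,n1
  Y(R4) = 0.0004184+0.000j S between n2,n0
  Y(C3) = 0.000+0.1242j S between n1,n2
  Y(R5) = 0.007407+0.000j S between n1,n2
  Y(R6) = 0.4717+0.000j S between n3,n1
  Y(C4) = 0.000+0.1109j S between n1,n0
  I1: injects 1.24 A into n2 (from n1)
  Y(C5) = 0.000+0.03874j S between n2,n1
  I2: injects 0.00259 A into n3 (from n2)
  Y(R7) = 0.01022+0.000j S between n3,n1
  Y(C6) = 0.000+0.001199j S between n0,n1
  Y(R8) = 0.4000+0.000j S between n3,n1
  Y(R9) = 0.001658+0.000j S between n1,n2
  Y(R10) = 0.001515+0.000j S between n3,n0
  Y(L1) = 0.000-0.003441j S between n1,n2
  Y(R11) = 0.07246+0.000j S between n0,n2
  V1: constraint V(n2)−V(n3) = 1.28
Assemble and solve the 4×4 MNA system:
  V(n1)=-1.321+0.6742j  V(n2)=0.6987+0.06251j  V(n3)=-0.5813+0.06251j
  i(V1)=0.8099-0.3445j

-0.002105-0.006950j A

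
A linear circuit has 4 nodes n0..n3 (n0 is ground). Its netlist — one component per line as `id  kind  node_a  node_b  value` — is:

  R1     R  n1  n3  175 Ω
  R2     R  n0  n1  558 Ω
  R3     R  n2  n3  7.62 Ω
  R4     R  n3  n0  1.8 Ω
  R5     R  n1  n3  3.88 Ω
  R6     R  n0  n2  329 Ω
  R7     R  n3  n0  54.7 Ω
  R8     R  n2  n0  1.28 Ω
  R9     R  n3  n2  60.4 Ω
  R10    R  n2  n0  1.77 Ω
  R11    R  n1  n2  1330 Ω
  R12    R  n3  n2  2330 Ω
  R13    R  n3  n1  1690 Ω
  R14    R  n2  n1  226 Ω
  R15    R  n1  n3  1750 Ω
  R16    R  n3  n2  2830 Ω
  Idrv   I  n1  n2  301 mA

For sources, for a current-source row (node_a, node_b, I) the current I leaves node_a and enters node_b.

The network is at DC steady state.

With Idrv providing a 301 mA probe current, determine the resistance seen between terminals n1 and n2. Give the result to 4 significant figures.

Apply KCL at each of the 3 non-ground nodes and solve the resulting linear system.
Node n1: branches {R1, R2, R5, R11, R13, R14, R15, Idrv} → V_1 = -1.465
Node n2: branches {R3, R6, R8, R9, R10, R11, R12, R14, R16, Idrv} → V_2 = 0.1588
Node n3: branches {R1, R3, R4, R5, R7, R9, R12, R13, R15, R16} → V_3 = -0.3687

R_eq = 5.393 Ω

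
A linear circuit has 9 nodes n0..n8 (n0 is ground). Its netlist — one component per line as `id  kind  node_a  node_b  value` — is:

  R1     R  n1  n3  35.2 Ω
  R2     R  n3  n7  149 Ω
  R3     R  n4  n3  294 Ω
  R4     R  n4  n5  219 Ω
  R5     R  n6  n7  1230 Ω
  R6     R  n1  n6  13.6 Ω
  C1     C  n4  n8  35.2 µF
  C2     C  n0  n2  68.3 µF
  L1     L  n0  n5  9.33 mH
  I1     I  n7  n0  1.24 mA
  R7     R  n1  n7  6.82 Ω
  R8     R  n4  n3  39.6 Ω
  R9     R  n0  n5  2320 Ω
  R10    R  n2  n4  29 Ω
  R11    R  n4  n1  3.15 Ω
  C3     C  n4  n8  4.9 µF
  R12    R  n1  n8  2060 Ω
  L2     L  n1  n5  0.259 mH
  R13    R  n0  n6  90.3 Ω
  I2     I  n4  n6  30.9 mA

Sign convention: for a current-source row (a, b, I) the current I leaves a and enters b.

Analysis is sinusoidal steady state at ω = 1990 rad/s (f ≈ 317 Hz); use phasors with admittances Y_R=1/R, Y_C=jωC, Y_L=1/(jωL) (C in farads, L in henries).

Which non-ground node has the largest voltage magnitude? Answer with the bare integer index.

MNA unknowns: 8 node voltages V₁..V_8
R1: Y=0.02841+0.000j on G[1,3]
R2: Y=0.006711+0.000j on G[3,7]
R3: Y=0.003401+0.000j on G[4,3]
R4: Y=0.004566+0.000j on G[4,5]
R5: Y=0.0008130+0.000j on G[6,7]
R6: Y=0.07353+0.000j on G[1,6]
C1: Y=0.000+0.07005j on G[4,8]
C2: Y=0.000+0.1359j on G[0,2]
L1: Y=0.000-0.05386j on G[0,5]
I1: z[7]−=0.00124, z[0]+=0.00124
R7: Y=0.1466+0.000j on G[1,7]
R8: Y=0.02525+0.000j on G[4,3]
R9: Y=0.0004310+0.000j on G[0,5]
R10: Y=0.03448+0.000j on G[2,4]
R11: Y=0.3175+0.000j on G[4,1]
C3: Y=0.000+0.009751j on G[4,8]
R12: Y=0.0004854+0.000j on G[1,8]
L2: Y=0.000-1.940j on G[1,5]
R13: Y=0.01107+0.000j on G[0,6]
I2: z[4]−=0.0309, z[6]+=0.0309
solve → V1=-0.03517-0.02459j, V2=-0.01175+0.02644j, V3=-0.07228-0.02246j, V4=-0.1159-0.01986j, V5=-0.03424-0.02411j, V6=0.3311-0.02140j, V7=-0.04290-0.02448j, V8=-0.1160-0.02036j

6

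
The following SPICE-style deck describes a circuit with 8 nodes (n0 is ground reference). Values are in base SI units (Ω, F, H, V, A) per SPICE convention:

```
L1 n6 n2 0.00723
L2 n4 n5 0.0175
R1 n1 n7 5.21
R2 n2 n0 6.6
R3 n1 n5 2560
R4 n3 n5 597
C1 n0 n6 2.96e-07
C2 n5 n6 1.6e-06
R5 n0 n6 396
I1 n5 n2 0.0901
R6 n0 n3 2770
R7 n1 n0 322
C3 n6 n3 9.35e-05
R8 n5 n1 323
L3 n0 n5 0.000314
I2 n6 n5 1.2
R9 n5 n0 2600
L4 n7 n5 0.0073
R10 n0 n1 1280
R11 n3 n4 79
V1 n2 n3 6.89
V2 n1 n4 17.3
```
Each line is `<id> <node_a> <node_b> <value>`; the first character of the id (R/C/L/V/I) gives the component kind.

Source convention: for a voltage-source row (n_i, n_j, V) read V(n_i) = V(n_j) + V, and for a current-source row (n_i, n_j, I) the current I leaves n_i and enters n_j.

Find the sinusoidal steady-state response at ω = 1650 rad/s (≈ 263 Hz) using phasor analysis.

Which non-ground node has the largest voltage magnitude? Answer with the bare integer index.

6

MNA unknowns: 7 node voltages V₁..V_7 plus 2 source currents (V1, V2)
L1: Y=0.000-0.08383j on G[6,2]
L2: Y=0.000-0.03463j on G[4,5]
R1: Y=0.1919+0.000j on G[1,7]
R2: Y=0.1515+0.000j on G[2,0]
R3: Y=0.0003906+0.000j on G[1,5]
R4: Y=0.001675+0.000j on G[3,5]
C1: Y=0.000+0.0004884j on G[0,6]
C2: Y=0.000+0.002640j on G[5,6]
R5: Y=0.002525+0.000j on G[0,6]
I1: z[5]−=0.0901, z[2]+=0.0901
R6: Y=0.0003610+0.000j on G[0,3]
R7: Y=0.003106+0.000j on G[1,0]
C3: Y=0.000+0.1543j on G[6,3]
R8: Y=0.003096+0.000j on G[5,1]
L3: Y=0.000-1.930j on G[0,5]
I2: z[6]−=1.2, z[5]+=1.2
R9: Y=0.0003846+0.000j on G[5,0]
L4: Y=0.000-0.08302j on G[7,5]
R10: Y=0.0007813+0.000j on G[0,1]
R11: Y=0.01266+0.000j on G[3,4]
V1: row V2−V3=6.89, i_V1 at 2,3
V2: row V1−V4=17.3, i_V2 at 1,4
solve → V1=4.921-1.349j, V2=-6.404+0.06232j, V3=-13.29+0.06232j, V4=-12.38-1.349j, V5=0.01744+0.5269j, V6=-21.12+15.66j, V7=4.832+0.7335j
aux → i_V1=2.368+1.224j, i_V2=-0.05338+0.4115j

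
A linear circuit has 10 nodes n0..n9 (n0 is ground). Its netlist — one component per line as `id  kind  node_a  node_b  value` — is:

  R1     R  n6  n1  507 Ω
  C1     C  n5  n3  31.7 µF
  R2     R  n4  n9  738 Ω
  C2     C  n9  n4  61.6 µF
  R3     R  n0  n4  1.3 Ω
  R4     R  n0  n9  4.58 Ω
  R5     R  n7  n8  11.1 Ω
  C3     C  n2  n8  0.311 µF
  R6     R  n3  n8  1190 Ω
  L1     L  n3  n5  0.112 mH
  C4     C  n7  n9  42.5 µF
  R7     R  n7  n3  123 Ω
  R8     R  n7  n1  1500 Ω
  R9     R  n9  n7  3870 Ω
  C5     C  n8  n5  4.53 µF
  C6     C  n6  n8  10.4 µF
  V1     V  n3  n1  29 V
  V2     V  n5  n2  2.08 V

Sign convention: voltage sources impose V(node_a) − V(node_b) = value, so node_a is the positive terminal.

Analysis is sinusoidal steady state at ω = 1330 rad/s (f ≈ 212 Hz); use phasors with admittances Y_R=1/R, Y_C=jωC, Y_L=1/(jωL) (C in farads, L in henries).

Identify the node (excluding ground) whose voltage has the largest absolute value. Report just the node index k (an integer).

Element admittances at ω=1330 rad/s:
  Y(R1) = 0.001972+0.000j S between n6,n1
  Y(C1) = 0.000+0.04216j S between n5,n3
  Y(R2) = 0.001355+0.000j S between n4,n9
  Y(C2) = 0.000+0.08193j S between n9,n4
  Y(R3) = 0.7692+0.000j S between n0,n4
  Y(R4) = 0.2183+0.000j S between n0,n9
  Y(R5) = 0.09009+0.000j S between n7,n8
  Y(C3) = 0.000+0.0004136j S between n2,n8
  Y(R6) = 0.0008403+0.000j S between n3,n8
  Y(L1) = 0.000-6.713j S between n3,n5
  Y(C4) = 0.000+0.05653j S between n7,n9
  Y(R7) = 0.008130+0.000j S between n7,n3
  Y(R8) = 0.0006667+0.000j S between n7,n1
  Y(R9) = 0.0002584+0.000j S between n9,n7
  Y(C5) = 0.000+0.006025j S between n8,n5
  Y(C6) = 0.000+0.01383j S between n6,n8
  V1: constraint V(n3)−V(n1) = 29
  V2: constraint V(n5)−V(n2) = 2.08
Assemble and solve the 11×11 MNA system:
  V(n1)=-23.99-2.254j  V(n2)=2.938-2.256j  V(n3)=5.013-2.254j  V(n4)=0.000+0.000j  V(n5)=5.018-2.256j  V(n6)=-1.093+3.485j  V(n7)=0.000+0.000j  V(n8)=-0.2749+0.2201j  V(n9)=0.000+0.000j
  i(V1)=-0.06115-0.01282j  i(V2)=0.001024+0.001329j

1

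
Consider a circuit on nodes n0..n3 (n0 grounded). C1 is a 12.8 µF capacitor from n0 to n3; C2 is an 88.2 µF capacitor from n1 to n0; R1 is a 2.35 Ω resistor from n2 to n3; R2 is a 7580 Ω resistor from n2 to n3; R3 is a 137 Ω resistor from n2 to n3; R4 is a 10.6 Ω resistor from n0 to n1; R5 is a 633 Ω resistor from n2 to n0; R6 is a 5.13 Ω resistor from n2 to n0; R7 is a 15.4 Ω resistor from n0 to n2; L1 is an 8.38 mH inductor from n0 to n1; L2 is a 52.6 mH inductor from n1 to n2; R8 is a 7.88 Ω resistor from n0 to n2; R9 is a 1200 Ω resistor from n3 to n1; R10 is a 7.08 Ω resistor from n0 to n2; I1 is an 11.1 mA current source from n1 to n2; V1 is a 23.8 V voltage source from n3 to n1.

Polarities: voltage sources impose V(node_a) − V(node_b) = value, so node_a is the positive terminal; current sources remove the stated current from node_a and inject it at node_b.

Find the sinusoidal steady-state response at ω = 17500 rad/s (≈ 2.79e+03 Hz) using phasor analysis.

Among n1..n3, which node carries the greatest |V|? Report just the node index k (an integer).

3

Apply KCL at each of the 3 non-ground nodes and solve the resulting linear system.
Node n1: branches {C2, R4, L1, L2, R9, I1, V1} → V_1 = -3.516+2.560j
Node n2: branches {R1, R2, R3, R5, R6, R7, L2, R8, R10, I1} → V_2 = 9.137+1.166j
Node n3: branches {C1, R1, R2, R3, R9, V1} → V_3 = 20.28+2.560j
Source currents: i(V1)=-4.273-5.147j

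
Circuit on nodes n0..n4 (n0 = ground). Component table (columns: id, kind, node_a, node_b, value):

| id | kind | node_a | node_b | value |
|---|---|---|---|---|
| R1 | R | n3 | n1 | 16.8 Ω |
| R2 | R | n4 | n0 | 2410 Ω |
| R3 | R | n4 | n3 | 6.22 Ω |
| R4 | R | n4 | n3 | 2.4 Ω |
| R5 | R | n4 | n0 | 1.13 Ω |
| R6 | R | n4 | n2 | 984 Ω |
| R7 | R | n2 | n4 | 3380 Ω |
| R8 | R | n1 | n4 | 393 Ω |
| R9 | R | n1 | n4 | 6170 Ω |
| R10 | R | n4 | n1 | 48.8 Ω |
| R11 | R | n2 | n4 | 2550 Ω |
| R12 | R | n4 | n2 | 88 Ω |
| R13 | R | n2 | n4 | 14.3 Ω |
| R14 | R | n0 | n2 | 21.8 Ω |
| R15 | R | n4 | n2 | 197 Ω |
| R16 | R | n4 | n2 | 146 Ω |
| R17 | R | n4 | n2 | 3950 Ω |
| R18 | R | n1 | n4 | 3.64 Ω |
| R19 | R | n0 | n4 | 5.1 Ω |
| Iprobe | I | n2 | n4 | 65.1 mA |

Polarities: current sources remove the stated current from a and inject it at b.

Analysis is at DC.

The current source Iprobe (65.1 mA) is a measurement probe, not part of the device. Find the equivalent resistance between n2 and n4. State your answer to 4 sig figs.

R_eq = 7.185 Ω

Element admittances at DC:
  Y(R1) = 0.05952 S between n3,n1
  Y(R2) = 0.0004149 S between n4,n0
  Y(R3) = 0.1608 S between n4,n3
  Y(R4) = 0.4167 S between n4,n3
  Y(R5) = 0.8850 S between n4,n0
  Y(R6) = 0.001016 S between n4,n2
  Y(R7) = 0.0002959 S between n2,n4
  Y(R8) = 0.002545 S between n1,n4
  Y(R9) = 0.0001621 S between n1,n4
  Y(R10) = 0.02049 S between n4,n1
  Y(R11) = 0.0003922 S between n2,n4
  Y(R12) = 0.01136 S between n4,n2
  Y(R13) = 0.06993 S between n2,n4
  Y(R14) = 0.04587 S between n0,n2
  Y(R15) = 0.005076 S between n4,n2
  Y(R16) = 0.006849 S between n4,n2
  Y(R17) = 0.0002532 S between n4,n2
  Y(R18) = 0.2747 S between n1,n4
  Y(R19) = 0.1961 S between n0,n4
  Iprobe: injects 0.0651 A into n4 (from n2)
Assemble and solve the 4×4 MNA system:
  V(n1)=0.01903  V(n2)=-0.4487  V(n3)=0.01903  V(n4)=0.01903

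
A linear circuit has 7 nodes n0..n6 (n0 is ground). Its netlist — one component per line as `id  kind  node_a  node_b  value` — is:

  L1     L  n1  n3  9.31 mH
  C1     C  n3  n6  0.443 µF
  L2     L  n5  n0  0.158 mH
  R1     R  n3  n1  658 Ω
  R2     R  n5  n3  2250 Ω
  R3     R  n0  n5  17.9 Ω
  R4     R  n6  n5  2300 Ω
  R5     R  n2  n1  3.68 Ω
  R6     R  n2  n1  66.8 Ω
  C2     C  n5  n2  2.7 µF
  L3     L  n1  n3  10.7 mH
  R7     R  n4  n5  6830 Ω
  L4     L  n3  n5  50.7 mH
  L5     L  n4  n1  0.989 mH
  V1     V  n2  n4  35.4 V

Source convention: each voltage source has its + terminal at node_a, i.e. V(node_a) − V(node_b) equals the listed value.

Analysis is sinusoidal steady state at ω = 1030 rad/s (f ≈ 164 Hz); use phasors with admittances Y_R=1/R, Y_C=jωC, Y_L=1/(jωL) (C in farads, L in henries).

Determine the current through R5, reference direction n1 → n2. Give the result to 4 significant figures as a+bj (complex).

Apply KCL at each of the 6 non-ground nodes and solve the resulting linear system.
Node n1: branches {L1, R1, R5, R6, L3, L5} → V_1 = 6.081-2.115j
Node n2: branches {R5, R6, C2, V1} → V_2 = 38.79-11.70j
Node n3: branches {L1, C1, R1, R2, L3, L4} → V_3 = 5.538-1.942j
Node n4: branches {R7, L5, V1} → V_4 = 3.390-11.70j
Node n5: branches {L2, R2, R3, R4, C2, R7, L4} → V_5 = 0.000+0.000j
Node n6: branches {C1, R4} → V_6 = 3.873+1.748j
Source currents: i(V1)=-9.410+2.641j

-8.888+2.605j A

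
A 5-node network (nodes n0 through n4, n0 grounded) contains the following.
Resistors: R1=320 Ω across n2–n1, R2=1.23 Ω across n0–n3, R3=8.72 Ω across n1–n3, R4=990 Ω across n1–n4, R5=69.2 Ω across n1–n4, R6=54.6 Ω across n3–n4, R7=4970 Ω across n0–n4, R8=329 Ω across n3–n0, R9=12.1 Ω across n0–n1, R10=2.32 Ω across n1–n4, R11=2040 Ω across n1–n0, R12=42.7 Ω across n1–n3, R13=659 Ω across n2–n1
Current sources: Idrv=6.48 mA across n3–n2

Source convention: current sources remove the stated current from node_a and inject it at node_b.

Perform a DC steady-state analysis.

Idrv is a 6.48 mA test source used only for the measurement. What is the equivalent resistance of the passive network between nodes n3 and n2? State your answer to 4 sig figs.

R_eq = 219.7 Ω

MNA unknowns: 4 node voltages V₁..V_4
R1: Y=0.003125 on G[2,1]
R2: Y=0.8130 on G[0,3]
R3: Y=0.1147 on G[1,3]
R4: Y=0.001010 on G[1,4]
R5: Y=0.01445 on G[1,4]
R6: Y=0.01832 on G[3,4]
R7: Y=0.0002012 on G[0,4]
R8: Y=0.003040 on G[3,0]
R9: Y=0.08264 on G[0,1]
R10: Y=0.4310 on G[1,4]
R11: Y=0.0004902 on G[1,0]
R12: Y=0.02342 on G[1,3]
R13: Y=0.001517 on G[2,1]
Idrv: z[3]−=0.00648, z[2]+=0.00648
solve → V1=0.02542, V2=1.421, V3=-0.002596, V4=0.02431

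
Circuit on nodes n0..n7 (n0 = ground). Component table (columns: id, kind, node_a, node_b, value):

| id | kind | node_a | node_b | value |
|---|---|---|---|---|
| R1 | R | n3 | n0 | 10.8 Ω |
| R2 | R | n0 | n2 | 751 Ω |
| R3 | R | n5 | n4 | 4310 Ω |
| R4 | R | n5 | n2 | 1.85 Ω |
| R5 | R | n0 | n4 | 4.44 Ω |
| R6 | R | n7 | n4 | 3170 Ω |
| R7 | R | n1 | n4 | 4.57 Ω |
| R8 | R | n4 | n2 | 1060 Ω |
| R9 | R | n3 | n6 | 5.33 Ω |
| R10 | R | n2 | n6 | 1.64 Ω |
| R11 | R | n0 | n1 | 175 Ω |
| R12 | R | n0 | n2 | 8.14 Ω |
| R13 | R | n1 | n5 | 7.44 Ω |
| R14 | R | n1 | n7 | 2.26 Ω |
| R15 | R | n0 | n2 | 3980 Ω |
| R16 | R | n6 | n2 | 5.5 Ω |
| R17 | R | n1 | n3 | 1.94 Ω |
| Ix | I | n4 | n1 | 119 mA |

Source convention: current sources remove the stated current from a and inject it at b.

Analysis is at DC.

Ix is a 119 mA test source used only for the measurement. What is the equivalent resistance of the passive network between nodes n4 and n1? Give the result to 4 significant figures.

MNA unknowns: 7 node voltages V₁..V_7
R1: Y=0.09259 on G[3,0]
R2: Y=0.001332 on G[0,2]
R3: Y=0.0002320 on G[5,4]
R4: Y=0.5405 on G[5,2]
R5: Y=0.2252 on G[0,4]
R6: Y=0.0003155 on G[7,4]
R7: Y=0.2188 on G[1,4]
R8: Y=0.0009434 on G[4,2]
R9: Y=0.1876 on G[3,6]
R10: Y=0.6098 on G[2,6]
R11: Y=0.005714 on G[0,1]
R12: Y=0.1229 on G[0,2]
R13: Y=0.1344 on G[1,5]
R14: Y=0.4425 on G[1,7]
R15: Y=0.0002513 on G[0,2]
R16: Y=0.1818 on G[6,2]
R17: Y=0.5155 on G[1,3]
Ix: z[4]−=0.119, z[1]+=0.119
solve → V1=0.2277, V2=0.1347, V3=0.1814, V4=-0.1547, V5=0.1531, V6=0.1436, V7=0.2274

R_eq = 3.214 Ω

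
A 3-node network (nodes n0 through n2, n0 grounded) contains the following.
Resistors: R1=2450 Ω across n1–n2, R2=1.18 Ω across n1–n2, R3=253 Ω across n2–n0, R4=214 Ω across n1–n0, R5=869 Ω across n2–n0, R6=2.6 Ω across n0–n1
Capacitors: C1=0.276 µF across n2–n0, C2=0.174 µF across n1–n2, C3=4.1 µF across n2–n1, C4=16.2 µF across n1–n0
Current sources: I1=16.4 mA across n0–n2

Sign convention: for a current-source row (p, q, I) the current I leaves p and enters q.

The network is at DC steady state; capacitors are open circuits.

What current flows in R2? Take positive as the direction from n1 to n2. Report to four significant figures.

MNA unknowns: 2 node voltages V₁..V_2
R1: Y=0.0004082 on G[1,2]
R2: Y=0.8475 on G[1,2]
C1: Y=0.000 on G[2,0]
R3: Y=0.003953 on G[2,0]
R4: Y=0.004673 on G[1,0]
C2: Y=0.000 on G[1,2]
R5: Y=0.001151 on G[2,0]
R6: Y=0.3846 on G[0,1]
C3: Y=0.000 on G[2,1]
C4: Y=0.000 on G[1,0]
I1: z[0]−=0.0164, z[2]+=0.0164
solve → V1=0.04134, V2=0.06032

-0.01608 A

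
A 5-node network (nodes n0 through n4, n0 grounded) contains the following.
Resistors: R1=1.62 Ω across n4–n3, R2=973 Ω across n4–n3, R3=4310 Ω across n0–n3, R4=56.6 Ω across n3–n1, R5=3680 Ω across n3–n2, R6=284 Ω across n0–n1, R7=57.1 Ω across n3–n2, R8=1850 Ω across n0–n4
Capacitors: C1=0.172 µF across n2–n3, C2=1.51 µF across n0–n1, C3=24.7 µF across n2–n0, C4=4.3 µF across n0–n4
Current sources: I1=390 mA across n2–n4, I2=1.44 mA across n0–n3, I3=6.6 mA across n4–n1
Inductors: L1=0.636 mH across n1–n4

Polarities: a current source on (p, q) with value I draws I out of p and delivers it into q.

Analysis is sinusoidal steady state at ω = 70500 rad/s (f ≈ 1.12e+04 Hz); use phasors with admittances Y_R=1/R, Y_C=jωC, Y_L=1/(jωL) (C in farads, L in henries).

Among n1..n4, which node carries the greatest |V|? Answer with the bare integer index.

4

MNA unknowns: 4 node voltages V₁..V_4
R1: Y=0.6173+0.000j on G[4,3]
C1: Y=0.000+0.01213j on G[2,3]
R2: Y=0.001028+0.000j on G[4,3]
R3: Y=0.0002320+0.000j on G[0,3]
R4: Y=0.01767+0.000j on G[3,1]
I1: z[2]−=0.39, z[4]+=0.39
L1: Y=0.000-0.02230j on G[1,4]
C2: Y=0.000+0.1065j on G[0,1]
R5: Y=0.0002717+0.000j on G[3,2]
I2: z[0]−=0.00144, z[3]+=0.00144
R6: Y=0.003521+0.000j on G[0,1]
R7: Y=0.01751+0.000j on G[3,2]
C3: Y=0.000+1.741j on G[2,0]
C4: Y=0.000+0.3032j on G[0,4]
R8: Y=0.0005405+0.000j on G[0,4]
I3: z[4]−=0.0066, z[1]+=0.0066
solve → V1=-0.3406+0.1425j, V2=-0.01329+0.2124j, V3=0.1531-1.202j, V4=0.1975-1.278j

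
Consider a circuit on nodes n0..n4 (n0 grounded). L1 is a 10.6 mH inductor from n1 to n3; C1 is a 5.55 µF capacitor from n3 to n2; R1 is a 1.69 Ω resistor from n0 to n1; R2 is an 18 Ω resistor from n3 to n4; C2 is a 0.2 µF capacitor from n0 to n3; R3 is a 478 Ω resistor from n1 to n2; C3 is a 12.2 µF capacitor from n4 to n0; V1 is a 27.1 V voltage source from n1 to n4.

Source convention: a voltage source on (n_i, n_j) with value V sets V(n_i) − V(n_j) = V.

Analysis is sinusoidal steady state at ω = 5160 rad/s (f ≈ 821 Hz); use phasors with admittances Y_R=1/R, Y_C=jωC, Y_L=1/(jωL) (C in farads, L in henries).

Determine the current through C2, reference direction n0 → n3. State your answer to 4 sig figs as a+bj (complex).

MNA unknowns: 4 node voltages V₁..V_4 plus 1 source current (V1)
L1: Y=0.000-0.01828j on G[1,3]
C1: Y=0.000+0.02864j on G[3,2]
R1: Y=0.5917+0.000j on G[0,1]
R2: Y=0.05556+0.000j on G[3,4]
C2: Y=0.000+0.001032j on G[0,3]
R3: Y=0.002092+0.000j on G[1,2]
C3: Y=0.000+0.06295j on G[4,0]
V1: row V1−V4=27.1, i_V1 at 1,4
solve → V1=0.3004+2.892j, V2=-23.02-5.924j, V3=-23.66-4.221j, V4=-26.80+2.892j
aux → i_V1=-0.3566-1.292j

-0.004356+0.02442j A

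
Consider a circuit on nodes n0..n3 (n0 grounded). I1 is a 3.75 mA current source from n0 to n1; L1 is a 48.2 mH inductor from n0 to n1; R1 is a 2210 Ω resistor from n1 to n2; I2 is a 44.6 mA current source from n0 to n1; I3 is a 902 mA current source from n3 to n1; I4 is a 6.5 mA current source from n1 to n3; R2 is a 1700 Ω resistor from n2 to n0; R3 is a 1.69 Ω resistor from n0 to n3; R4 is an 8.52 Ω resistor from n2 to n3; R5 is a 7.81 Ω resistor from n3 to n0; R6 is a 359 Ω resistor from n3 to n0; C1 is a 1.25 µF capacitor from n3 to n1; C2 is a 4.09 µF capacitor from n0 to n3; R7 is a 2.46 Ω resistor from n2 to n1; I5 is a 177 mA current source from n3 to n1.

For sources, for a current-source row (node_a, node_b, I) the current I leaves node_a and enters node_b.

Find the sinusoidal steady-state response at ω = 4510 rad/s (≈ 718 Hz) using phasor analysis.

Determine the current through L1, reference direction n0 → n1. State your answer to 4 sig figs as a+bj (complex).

MNA unknowns: 3 node voltages V₁..V_3
I1: z[0]−=0.00375, z[1]+=0.00375
L1: Y=0.000-0.004600j on G[0,1]
R1: Y=0.0004525+0.000j on G[1,2]
I2: z[0]−=0.0446, z[1]+=0.0446
I3: z[3]−=0.902, z[1]+=0.902
I4: z[1]−=0.0065, z[3]+=0.0065
R2: Y=0.0005882+0.000j on G[2,0]
R3: Y=0.5917+0.000j on G[0,3]
R4: Y=0.1174+0.000j on G[2,3]
R5: Y=0.1280+0.000j on G[3,0]
R6: Y=0.002786+0.000j on G[3,0]
C1: Y=0.000+0.005638j on G[3,1]
C2: Y=0.000+0.01845j on G[0,3]
R7: Y=0.4065+0.000j on G[2,1]
I5: z[3]−=0.177, z[1]+=0.177
solve → V1=12.31-0.05940j, V2=9.559-0.02887j, V3=0.06147+0.07684j

0.0002733+0.05664j A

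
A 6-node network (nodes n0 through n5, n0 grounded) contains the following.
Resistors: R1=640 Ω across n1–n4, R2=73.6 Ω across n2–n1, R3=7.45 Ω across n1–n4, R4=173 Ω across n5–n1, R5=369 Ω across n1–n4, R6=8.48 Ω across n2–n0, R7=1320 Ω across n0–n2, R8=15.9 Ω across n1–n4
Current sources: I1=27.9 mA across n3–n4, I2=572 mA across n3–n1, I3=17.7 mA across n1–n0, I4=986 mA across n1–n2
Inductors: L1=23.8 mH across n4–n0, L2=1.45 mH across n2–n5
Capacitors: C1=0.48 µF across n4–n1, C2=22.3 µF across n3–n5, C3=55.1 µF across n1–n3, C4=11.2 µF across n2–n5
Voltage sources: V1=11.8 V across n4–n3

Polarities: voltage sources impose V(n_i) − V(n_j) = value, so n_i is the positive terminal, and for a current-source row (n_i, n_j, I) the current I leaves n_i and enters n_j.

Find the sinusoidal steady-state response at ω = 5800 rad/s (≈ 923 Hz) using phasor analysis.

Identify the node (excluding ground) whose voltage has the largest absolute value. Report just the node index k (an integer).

5

Element admittances at ω=5800 rad/s:
  Y(R1) = 0.001563+0.000j S between n1,n4
  I1: injects 0.0279 A into n4 (from n3)
  Y(R2) = 0.01359+0.000j S between n2,n1
  Y(L1) = 0.000-0.007244j S between n4,n0
  I2: injects 0.572 A into n1 (from n3)
  Y(C1) = 0.000+0.002784j S between n4,n1
  I3: injects 0.0177 A into n0 (from n1)
  Y(C2) = 0.000+0.1293j S between n3,n5
  Y(R3) = 0.1342+0.000j S between n1,n4
  I4: injects 0.986 A into n2 (from n1)
  Y(C3) = 0.000+0.3196j S between n1,n3
  Y(R4) = 0.005780+0.000j S between n5,n1
  Y(R5) = 0.002710+0.000j S between n1,n4
  Y(L2) = 0.000-0.1189j S between n2,n5
  Y(C4) = 0.000+0.06496j S between n2,n5
  Y(R6) = 0.1179+0.000j S between n2,n0
  Y(R7) = 0.0007576+0.000j S between n0,n2
  Y(R8) = 0.06289+0.000j S between n1,n4
  V1: constraint V(n4)−V(n3) = 11.8
Assemble and solve the 6×6 MNA system:
  V(n1)=0.6135-13.34j  V(n2)=0.4218+0.5674j  V(n3)=-2.504-9.353j  V(n4)=9.296-9.353j  V(n5)=-4.330-16.83j
  i(V1)=-1.642-0.7601j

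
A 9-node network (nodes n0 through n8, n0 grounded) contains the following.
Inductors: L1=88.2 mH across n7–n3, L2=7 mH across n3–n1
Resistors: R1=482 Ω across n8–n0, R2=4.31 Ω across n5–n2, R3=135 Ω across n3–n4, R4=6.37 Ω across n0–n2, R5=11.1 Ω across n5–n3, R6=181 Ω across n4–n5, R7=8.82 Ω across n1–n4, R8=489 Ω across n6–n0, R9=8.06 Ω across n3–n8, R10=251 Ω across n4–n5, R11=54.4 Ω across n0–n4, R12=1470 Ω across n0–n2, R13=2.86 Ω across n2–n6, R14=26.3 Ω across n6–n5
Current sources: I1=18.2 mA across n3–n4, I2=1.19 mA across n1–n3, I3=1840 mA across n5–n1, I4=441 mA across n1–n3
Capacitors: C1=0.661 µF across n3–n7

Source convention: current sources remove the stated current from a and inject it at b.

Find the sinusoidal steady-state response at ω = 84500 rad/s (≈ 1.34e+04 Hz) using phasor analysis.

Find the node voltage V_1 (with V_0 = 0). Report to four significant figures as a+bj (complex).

Element admittances at ω=84500 rad/s:
  Y(L1) = 0.000-0.0001342j S between n7,n3
  Y(R1) = 0.002075+0.000j S between n8,n0
  Y(R2) = 0.2320+0.000j S between n5,n2
  Y(R3) = 0.007407+0.000j S between n3,n4
  Y(R4) = 0.1570+0.000j S between n0,n2
  I1: injects 0.0182 A into n4 (from n3)
  Y(R5) = 0.09009+0.000j S between n5,n3
  Y(R6) = 0.005525+0.000j S between n4,n5
  Y(L2) = 0.000-0.001691j S between n3,n1
  Y(R7) = 0.1134+0.000j S between n1,n4
  I2: injects 0.00119 A into n3 (from n1)
  Y(R8) = 0.002045+0.000j S between n6,n0
  Y(R9) = 0.1241+0.000j S between n3,n8
  Y(R10) = 0.003984+0.000j S between n4,n5
  Y(R11) = 0.01838+0.000j S between n0,n4
  Y(R12) = 0.0006803+0.000j S between n0,n2
  I3: injects 1.84 A into n1 (from n5)
  Y(R13) = 0.3497+0.000j S between n2,n6
  Y(C1) = 0.000+0.05585j S between n3,n7
  Y(R14) = 0.03802+0.000j S between n6,n5
  I4: injects 0.441 A into n3 (from n1)
Assemble and solve the 8×8 MNA system:
  V(n1)=50.47+2.810j  V(n2)=-4.404-0.2250j  V(n3)=0.7926-1.016j  V(n4)=38.20+2.069j  V(n5)=-7.043-0.3599j  V(n6)=-4.638-0.2370j  V(n7)=0.7926-1.016j  V(n8)=0.7795-0.9989j

50.47+2.810j V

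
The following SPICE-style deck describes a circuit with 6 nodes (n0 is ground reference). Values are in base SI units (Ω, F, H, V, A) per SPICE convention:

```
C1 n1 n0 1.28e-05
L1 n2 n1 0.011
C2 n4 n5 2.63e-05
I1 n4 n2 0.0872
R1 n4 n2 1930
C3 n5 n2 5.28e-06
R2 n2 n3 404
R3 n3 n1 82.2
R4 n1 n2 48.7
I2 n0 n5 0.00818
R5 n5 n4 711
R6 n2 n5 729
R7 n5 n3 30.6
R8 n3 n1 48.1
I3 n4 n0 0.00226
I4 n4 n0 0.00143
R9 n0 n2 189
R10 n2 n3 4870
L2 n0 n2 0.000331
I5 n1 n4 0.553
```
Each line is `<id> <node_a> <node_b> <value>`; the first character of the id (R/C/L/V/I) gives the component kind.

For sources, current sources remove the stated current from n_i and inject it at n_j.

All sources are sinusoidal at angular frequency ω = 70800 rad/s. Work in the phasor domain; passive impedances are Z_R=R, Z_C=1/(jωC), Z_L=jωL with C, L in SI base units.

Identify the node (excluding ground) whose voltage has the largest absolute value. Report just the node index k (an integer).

Element admittances at ω=70800 rad/s:
  Y(C1) = 0.000+0.9062j S between n1,n0
  Y(L1) = 0.000-0.001284j S between n2,n1
  Y(C2) = 0.000+1.862j S between n4,n5
  I1: injects 0.0872 A into n2 (from n4)
  Y(R1) = 0.0005181+0.000j S between n4,n2
  Y(C3) = 0.000+0.3738j S between n5,n2
  Y(R2) = 0.002475+0.000j S between n2,n3
  Y(R3) = 0.01217+0.000j S between n3,n1
  Y(R4) = 0.02053+0.000j S between n1,n2
  I2: injects 0.00818 A into n5 (from n0)
  Y(R5) = 0.001406+0.000j S between n5,n4
  Y(R6) = 0.001372+0.000j S between n2,n5
  Y(R7) = 0.03268+0.000j S between n5,n3
  Y(R8) = 0.02079+0.000j S between n3,n1
  I3: injects 0.00226 A into n0 (from n4)
  I4: injects 0.00143 A into n0 (from n4)
  Y(R9) = 0.005291+0.000j S between n0,n2
  Y(R10) = 0.0002053+0.000j S between n2,n3
  Y(L2) = 0.000-0.04267j S between n0,n2
  I5: injects 0.553 A into n4 (from n1)
Assemble and solve the 5×5 MNA system:
  V(n1)=0.2488+0.3600j  V(n2)=6.150+6.988j  V(n3)=3.195+3.302j  V(n4)=5.923+5.719j  V(n5)=5.923+5.967j

2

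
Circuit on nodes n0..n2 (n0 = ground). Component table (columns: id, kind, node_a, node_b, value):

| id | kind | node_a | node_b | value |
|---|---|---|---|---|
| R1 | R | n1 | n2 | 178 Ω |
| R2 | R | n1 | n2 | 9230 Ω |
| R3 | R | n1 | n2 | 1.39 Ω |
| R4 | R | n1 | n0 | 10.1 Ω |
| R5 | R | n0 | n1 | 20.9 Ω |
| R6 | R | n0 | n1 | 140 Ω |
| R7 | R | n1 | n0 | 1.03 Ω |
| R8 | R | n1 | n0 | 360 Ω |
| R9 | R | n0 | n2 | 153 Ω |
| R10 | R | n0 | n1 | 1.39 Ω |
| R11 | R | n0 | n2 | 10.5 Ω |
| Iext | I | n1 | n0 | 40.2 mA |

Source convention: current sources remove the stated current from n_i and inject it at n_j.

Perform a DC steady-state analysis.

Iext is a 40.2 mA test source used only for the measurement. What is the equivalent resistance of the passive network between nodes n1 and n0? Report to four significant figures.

Element admittances at DC:
  Y(R1) = 0.005618 S between n1,n2
  Y(R2) = 0.0001083 S between n1,n2
  Y(R3) = 0.7194 S between n1,n2
  Y(R4) = 0.09901 S between n1,n0
  Y(R5) = 0.04785 S between n0,n1
  Y(R6) = 0.007143 S between n0,n1
  Y(R7) = 0.9709 S between n1,n0
  Y(R8) = 0.002778 S between n1,n0
  Y(R9) = 0.006536 S between n0,n2
  Y(R10) = 0.7194 S between n0,n1
  Y(R11) = 0.09524 S between n0,n2
  Iext: injects 0.0402 A into n0 (from n1)
Assemble and solve the 2×2 MNA system:
  V(n1)=-0.02076  V(n2)=-0.01821

R_eq = 0.5164 Ω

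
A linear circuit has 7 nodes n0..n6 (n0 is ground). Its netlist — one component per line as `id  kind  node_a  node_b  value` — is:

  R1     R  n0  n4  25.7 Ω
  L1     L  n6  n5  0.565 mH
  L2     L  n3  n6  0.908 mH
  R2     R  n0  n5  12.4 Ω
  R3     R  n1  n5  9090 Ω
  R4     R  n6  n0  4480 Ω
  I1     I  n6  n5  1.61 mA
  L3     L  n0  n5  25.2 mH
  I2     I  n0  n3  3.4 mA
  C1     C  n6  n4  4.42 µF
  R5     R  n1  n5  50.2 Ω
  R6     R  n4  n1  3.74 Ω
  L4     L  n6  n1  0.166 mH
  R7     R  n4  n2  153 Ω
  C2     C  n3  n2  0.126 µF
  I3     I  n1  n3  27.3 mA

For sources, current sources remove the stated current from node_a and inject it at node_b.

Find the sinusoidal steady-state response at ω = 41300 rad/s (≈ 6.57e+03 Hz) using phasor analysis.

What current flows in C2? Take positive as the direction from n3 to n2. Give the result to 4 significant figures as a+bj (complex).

-0.002739+0.004266j A

Element admittances at ω=41300 rad/s:
  Y(R1) = 0.03891+0.000j S between n0,n4
  Y(L1) = 0.000-0.04286j S between n6,n5
  Y(L2) = 0.000-0.02667j S between n3,n6
  Y(R2) = 0.08065+0.000j S between n0,n5
  Y(R3) = 0.0001100+0.000j S between n1,n5
  Y(R4) = 0.0002232+0.000j S between n6,n0
  I1: injects 0.00161 A into n5 (from n6)
  Y(L3) = 0.000-0.0009608j S between n0,n5
  I2: injects 0.0034 A into n3 (from n0)
  Y(C1) = 0.000+0.1825j S between n6,n4
  Y(R5) = 0.01992+0.000j S between n1,n5
  Y(R6) = 0.2674+0.000j S between n4,n1
  Y(L4) = 0.000-0.1459j S between n6,n1
  Y(R7) = 0.006536+0.000j S between n4,n2
  Y(C2) = 0.000+0.005204j S between n3,n2
  I3: injects 0.0273 A into n3 (from n1)
Assemble and solve the 6×6 MNA system:
  V(n1)=-0.07776-0.01908j  V(n2)=-0.4512+0.7935j  V(n3)=0.3687+1.320j  V(n4)=-0.03214+0.1408j  V(n5)=0.05789-0.06743j  V(n6)=0.2087+0.06584j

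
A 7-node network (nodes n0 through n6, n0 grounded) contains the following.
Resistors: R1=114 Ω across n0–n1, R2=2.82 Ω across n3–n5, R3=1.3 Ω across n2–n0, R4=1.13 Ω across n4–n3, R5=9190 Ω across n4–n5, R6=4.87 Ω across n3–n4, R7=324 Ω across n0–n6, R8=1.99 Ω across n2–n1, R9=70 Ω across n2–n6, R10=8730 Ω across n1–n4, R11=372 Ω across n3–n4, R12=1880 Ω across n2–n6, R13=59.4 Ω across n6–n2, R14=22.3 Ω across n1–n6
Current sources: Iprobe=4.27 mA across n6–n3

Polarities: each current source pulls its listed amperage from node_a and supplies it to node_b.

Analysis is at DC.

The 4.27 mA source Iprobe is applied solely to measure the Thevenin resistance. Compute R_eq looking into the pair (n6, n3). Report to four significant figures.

Apply KCL at each of the 6 non-ground nodes and solve the resulting linear system.
Node n1: branches {R1, R8, R10, R14} → V_1 = 0.003673
Node n2: branches {R3, R8, R9, R12, R13} → V_2 = 0.0001648
Node n3: branches {R2, R4, R6, R11, Iprobe} → V_3 = 37.28
Node n4: branches {R4, R5, R6, R10, R11} → V_4 = 37.28
Node n5: branches {R2, R5} → V_5 = 37.28
Node n6: branches {R7, R9, R12, R13, R14, Iprobe} → V_6 = -0.05152

R_eq = 8744. Ω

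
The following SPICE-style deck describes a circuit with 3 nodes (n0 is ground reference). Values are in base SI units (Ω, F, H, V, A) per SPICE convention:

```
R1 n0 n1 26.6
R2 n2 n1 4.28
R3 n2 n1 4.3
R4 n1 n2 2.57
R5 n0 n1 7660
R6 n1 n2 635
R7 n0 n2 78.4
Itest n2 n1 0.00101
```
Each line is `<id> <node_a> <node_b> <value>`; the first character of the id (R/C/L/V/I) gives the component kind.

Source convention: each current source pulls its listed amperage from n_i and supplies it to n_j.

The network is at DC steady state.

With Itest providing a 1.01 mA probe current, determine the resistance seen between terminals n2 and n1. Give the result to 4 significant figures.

Apply KCL at each of the 2 non-ground nodes and solve the resulting linear system.
Node n1: branches {R1, R2, R3, R4, R5, R6, Itest} → V_1 = 0.0002946
Node n2: branches {R2, R3, R4, R6, R7, Itest} → V_2 = -0.0008712

R_eq = 1.154 Ω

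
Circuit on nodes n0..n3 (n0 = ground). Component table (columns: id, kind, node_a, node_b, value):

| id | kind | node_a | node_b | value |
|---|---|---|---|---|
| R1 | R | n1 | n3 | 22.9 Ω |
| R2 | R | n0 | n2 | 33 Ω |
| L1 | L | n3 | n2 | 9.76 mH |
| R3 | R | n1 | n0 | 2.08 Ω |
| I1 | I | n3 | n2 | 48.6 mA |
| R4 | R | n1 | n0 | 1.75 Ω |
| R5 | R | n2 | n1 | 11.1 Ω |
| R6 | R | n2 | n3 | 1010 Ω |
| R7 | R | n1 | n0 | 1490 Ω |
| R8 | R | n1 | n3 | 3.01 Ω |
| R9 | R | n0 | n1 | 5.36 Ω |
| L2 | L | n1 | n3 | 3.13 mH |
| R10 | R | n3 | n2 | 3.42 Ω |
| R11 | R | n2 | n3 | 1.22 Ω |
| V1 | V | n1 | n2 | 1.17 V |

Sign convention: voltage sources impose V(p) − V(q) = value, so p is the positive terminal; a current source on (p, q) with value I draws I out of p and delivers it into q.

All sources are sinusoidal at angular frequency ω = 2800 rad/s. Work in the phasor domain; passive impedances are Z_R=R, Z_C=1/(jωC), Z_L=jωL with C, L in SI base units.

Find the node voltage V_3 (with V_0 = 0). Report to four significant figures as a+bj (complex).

-0.8730-0.06243j V

Apply KCL at each of the 3 non-ground nodes and solve the resulting linear system.
Node n1: branches {R1, R3, R4, R5, R7, R8, R9, L2, V1} → V_1 = 0.02792+0.000j
Node n2: branches {R2, L1, I1, R5, R6, R10, R11, V1} → V_2 = -1.142+0.000j
Node n3: branches {R1, L1, I1, R6, R8, L2, R10, R11} → V_3 = -0.8730-0.06243j
Source currents: i(V1)=-0.4858+0.07933j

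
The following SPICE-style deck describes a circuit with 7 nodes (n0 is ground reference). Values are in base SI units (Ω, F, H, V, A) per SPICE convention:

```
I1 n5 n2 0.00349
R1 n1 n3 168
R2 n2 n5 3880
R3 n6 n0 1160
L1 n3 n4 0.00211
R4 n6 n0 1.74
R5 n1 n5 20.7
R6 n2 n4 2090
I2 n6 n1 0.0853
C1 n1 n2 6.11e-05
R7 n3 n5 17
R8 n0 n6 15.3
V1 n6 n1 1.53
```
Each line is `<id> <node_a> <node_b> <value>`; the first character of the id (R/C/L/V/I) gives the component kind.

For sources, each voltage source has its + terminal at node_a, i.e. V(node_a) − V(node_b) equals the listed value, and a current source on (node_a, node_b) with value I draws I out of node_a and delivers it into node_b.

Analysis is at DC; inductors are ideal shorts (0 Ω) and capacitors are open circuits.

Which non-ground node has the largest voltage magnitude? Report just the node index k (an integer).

MNA unknowns: 6 node voltages V₁..V_6 plus 2 source currents (L1, V1)
I1: z[5]−=0.00349, z[2]+=0.00349
R1: Y=0.005952 on G[1,3]
R2: Y=0.0002577 on G[2,5]
R3: Y=0.0008621 on G[6,0]
L1: row V3−V4=0, i_L1 at 3,4
R4: Y=0.5747 on G[6,0]
R5: Y=0.04831 on G[1,5]
R6: Y=0.0004785 on G[2,4]
I2: z[6]−=0.0853, z[1]+=0.0853
C1: Y=0.000 on G[1,2]
R7: Y=0.05882 on G[3,5]
R8: Y=0.06536 on G[0,6]
V1: row V6−V1=1.53, i_V1 at 6,1
solve → V1=-1.530, V2=3.230, V3=-1.499, V4=-1.499, V5=-1.534, V6=0.000
aux → i_L1=-0.002262, i_V1=-0.08530

2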